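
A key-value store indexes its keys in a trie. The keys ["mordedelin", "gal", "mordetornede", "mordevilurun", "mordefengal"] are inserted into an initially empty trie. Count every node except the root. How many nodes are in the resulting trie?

33

For each word, the new-node count is its length minus the longest prefix already in the trie:
  "mordedelin" → 10 new (m, o, r, d, e, d, e, l, i, n)
  "gal" → 3 new (g, a, l)
  "mordetornede" → prefix "morde" already present; 7 new (t, o, r, n, e, d, e)
  "mordevilurun" → prefix "morde" already present; 7 new (v, i, l, u, r, u, n)
  "mordefengal" → prefix "morde" already present; 6 new (f, e, n, g, a, l)
Total nodes = 10 + 3 + 7 + 7 + 6 = 33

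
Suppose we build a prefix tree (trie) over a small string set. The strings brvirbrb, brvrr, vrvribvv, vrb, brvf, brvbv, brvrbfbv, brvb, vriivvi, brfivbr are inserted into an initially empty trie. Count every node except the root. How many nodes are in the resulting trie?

Count nodes per top-level branch (shared prefixes stored once):
  'b'-branch (brfivbr, brvb, brvbv, brvf, brvirbrb, brvrbfbv, brvrr): 22 nodes
  'v'-branch (vrb, vriivvi, vrvribvv): 14 nodes
Sum: 36

36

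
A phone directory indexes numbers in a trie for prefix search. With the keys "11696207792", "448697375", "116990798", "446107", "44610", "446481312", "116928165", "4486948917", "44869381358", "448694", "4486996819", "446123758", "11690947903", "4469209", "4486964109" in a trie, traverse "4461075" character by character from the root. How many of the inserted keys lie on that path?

2

Traverse "4461075" character by character; count nodes along the way that are marked as word ends.
Prefixes of the query that are stored words: "44610", "446107"
Count: 2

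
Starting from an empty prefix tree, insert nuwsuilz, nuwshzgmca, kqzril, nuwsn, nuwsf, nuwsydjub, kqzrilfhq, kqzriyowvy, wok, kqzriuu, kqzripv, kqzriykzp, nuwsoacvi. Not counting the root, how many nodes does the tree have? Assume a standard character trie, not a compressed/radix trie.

50

For each word, the new-node count is its length minus the longest prefix already in the trie:
  "nuwsuilz" → 8 new (n, u, w, s, u, i, l, z)
  "nuwshzgmca" → prefix "nuws" already present; 6 new (h, z, g, m, c, a)
  "kqzril" → 6 new (k, q, z, r, i, l)
  "nuwsn" → prefix "nuws" already present; 1 new (n)
  "nuwsf" → prefix "nuws" already present; 1 new (f)
  "nuwsydjub" → prefix "nuws" already present; 5 new (y, d, j, u, b)
  "kqzrilfhq" → prefix "kqzril" already present; 3 new (f, h, q)
  "kqzriyowvy" → prefix "kqzri" already present; 5 new (y, o, w, v, y)
  "wok" → 3 new (w, o, k)
  "kqzriuu" → prefix "kqzri" already present; 2 new (u, u)
  "kqzripv" → prefix "kqzri" already present; 2 new (p, v)
  "kqzriykzp" → prefix "kqzriy" already present; 3 new (k, z, p)
  "nuwsoacvi" → prefix "nuws" already present; 5 new (o, a, c, v, i)
Total nodes = 8 + 6 + 6 + 1 + 1 + 5 + 3 + 5 + 3 + 2 + 2 + 3 + 5 = 50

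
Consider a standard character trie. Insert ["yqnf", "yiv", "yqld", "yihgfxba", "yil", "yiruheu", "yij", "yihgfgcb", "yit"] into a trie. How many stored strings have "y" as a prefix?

Traverse to the node for "y", then collect every word in that subtree.
Words under "y": yihgfgcb, yihgfxba, yij, yil, yiruheu, yit, yiv, yqld, yqnf
Count: 9

9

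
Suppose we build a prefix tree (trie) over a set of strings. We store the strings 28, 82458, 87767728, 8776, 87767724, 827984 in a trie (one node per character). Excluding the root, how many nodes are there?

Count nodes per top-level branch (shared prefixes stored once):
  '2'-branch (28): 2 nodes
  '8'-branch (82458, 827984, 8776, 87767724, 87767728): 17 nodes
Sum: 19

19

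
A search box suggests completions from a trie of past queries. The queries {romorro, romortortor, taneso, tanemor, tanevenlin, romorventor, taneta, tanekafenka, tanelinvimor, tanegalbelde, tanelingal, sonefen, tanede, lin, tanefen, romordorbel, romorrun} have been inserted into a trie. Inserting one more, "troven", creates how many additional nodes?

5

"t" is already a path in the trie; the remaining "roven" must be added.
So 6 − 1 = 5 new nodes.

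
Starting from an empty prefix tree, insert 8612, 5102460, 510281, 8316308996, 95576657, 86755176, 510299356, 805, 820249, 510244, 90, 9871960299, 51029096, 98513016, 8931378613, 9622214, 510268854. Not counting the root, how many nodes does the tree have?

Insert word by word; a character creates a node only if that edge doesn't already exist:
  "8612" → 4 new (8, 6, 1, 2)
  "5102460" → 7 new (5, 1, 0, 2, 4, 6, 0)
  "510281" → prefix "5102" already present; 2 new (8, 1)
  "8316308996" → prefix "8" already present; 9 new (3, 1, 6, 3, 0, 8, 9, 9, 6)
  "95576657" → 8 new (9, 5, 5, 7, 6, 6, 5, 7)
  "86755176" → prefix "86" already present; 6 new (7, 5, 5, 1, 7, 6)
  "510299356" → prefix "5102" already present; 5 new (9, 9, 3, 5, 6)
  "805" → prefix "8" already present; 2 new (0, 5)
  "820249" → prefix "8" already present; 5 new (2, 0, 2, 4, 9)
  "510244" → prefix "51024" already present; 1 new (4)
  "90" → prefix "9" already present; 1 new (0)
  "9871960299" → prefix "9" already present; 9 new (8, 7, 1, 9, 6, 0, 2, 9, 9)
  "51029096" → prefix "51029" already present; 3 new (0, 9, 6)
  "98513016" → prefix "98" already present; 6 new (5, 1, 3, 0, 1, 6)
  "8931378613" → prefix "8" already present; 9 new (9, 3, 1, 3, 7, 8, 6, 1, 3)
  "9622214" → prefix "9" already present; 6 new (6, 2, 2, 2, 1, 4)
  "510268854" → prefix "5102" already present; 5 new (6, 8, 8, 5, 4)
Total nodes = 4 + 7 + 2 + 9 + 8 + 6 + 5 + 2 + 5 + 1 + 1 + 9 + 3 + 6 + 9 + 6 + 5 = 88

88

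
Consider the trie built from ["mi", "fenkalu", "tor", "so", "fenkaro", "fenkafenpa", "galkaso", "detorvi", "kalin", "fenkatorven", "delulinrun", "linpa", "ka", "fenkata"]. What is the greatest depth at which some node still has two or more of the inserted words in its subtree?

6

Equivalently: take the maximum, over all pairs, of their longest common prefix length.
"fenkata" and "fenkatorven" agree on "fenkat" (6 characters) before diverging; nothing deeper is shared.
Longest shared-prefix length: 6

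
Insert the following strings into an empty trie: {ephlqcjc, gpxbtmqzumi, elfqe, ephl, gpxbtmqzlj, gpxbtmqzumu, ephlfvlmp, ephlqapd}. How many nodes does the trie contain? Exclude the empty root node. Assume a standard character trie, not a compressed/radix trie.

34

Trie structure (* marks end of a word):
(root)
├─ e
│  ├─ l
│  │  └─ f
│  │     └─ q
│  │        └─ e *
│  └─ p
│     └─ h
│        └─ l *
│           ├─ f
│           │  └─ v
│           │     └─ l
│           │        └─ m
│           │           └─ p *
│           └─ q
│              ├─ a
│              │  └─ p
│              │     └─ d *
│              └─ c
│                 └─ j
│                    └─ c *
└─ g
   └─ p
      └─ x
         └─ b
            └─ t
               └─ m
                  └─ q
                     └─ z
                        ├─ l
                        │  └─ j *
                        └─ u
                           └─ m
                              ├─ i *
                              └─ u *
Counting every labelled node above: 34.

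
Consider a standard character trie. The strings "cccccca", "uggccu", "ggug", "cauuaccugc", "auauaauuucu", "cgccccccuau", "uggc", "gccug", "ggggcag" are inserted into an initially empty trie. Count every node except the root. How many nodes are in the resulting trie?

Trace insertions, counting only characters that open a new branch:
  "cccccca" → 7 new (c, c, c, c, c, c, a)
  "uggccu" → 6 new (u, g, g, c, c, u)
  "ggug" → 4 new (g, g, u, g)
  "cauuaccugc" → prefix "c" already present; 9 new (a, u, u, a, c, c, u, g, c)
  "auauaauuucu" → 11 new (a, u, a, u, a, a, u, u, u, c, u)
  "cgccccccuau" → prefix "c" already present; 10 new (g, c, c, c, c, c, c, u, a, u)
  "uggc" → prefix "uggc" already present; 0 new (none)
  "gccug" → prefix "g" already present; 4 new (c, c, u, g)
  "ggggcag" → prefix "gg" already present; 5 new (g, g, c, a, g)
Total nodes = 7 + 6 + 4 + 9 + 11 + 10 + 0 + 4 + 5 = 56

56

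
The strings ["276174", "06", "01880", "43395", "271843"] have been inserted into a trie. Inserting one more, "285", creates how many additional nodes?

Walking "285" from the root, the first 1 characters ("2") follow existing edges; "8" is the first miss.
So 3 − 1 = 2 new nodes.

2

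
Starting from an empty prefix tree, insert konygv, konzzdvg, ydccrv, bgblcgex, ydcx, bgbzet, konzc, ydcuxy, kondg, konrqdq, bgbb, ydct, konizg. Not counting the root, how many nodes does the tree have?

44

Count nodes per top-level branch (shared prefixes stored once):
  'b'-branch (bgbb, bgblcgex, bgbzet): 12 nodes
  'k'-branch (kondg, konizg, konrqdq, konygv, konzc, konzzdvg): 21 nodes
  'y'-branch (ydccrv, ydct, ydcuxy, ydcx): 11 nodes
Sum: 44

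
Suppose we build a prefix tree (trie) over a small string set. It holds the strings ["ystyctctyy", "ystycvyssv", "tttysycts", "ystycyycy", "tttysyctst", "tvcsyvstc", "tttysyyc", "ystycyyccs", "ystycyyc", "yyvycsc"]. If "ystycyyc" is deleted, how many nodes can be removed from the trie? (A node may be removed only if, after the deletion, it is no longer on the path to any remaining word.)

Walk "ystycyyc" from the leaf back toward the root, removing each node that no remaining word uses.
Every node on "ystycyyc" is still needed (e.g. by "ystycyycy"), so nothing is freed.
Nodes removed: 0

0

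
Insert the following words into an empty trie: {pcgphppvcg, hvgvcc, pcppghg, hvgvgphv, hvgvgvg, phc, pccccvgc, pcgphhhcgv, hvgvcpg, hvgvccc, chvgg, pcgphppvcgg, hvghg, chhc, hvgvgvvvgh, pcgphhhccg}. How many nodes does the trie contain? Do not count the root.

59

For each word, the new-node count is its length minus the longest prefix already in the trie:
  "pcgphppvcg" → 10 new (p, c, g, p, h, p, p, v, c, g)
  "hvgvcc" → 6 new (h, v, g, v, c, c)
  "pcppghg" → prefix "pc" already present; 5 new (p, p, g, h, g)
  "hvgvgphv" → prefix "hvgv" already present; 4 new (g, p, h, v)
  "hvgvgvg" → prefix "hvgvg" already present; 2 new (v, g)
  "phc" → prefix "p" already present; 2 new (h, c)
  "pccccvgc" → prefix "pc" already present; 6 new (c, c, c, v, g, c)
  "pcgphhhcgv" → prefix "pcgph" already present; 5 new (h, h, c, g, v)
  "hvgvcpg" → prefix "hvgvc" already present; 2 new (p, g)
  "hvgvccc" → prefix "hvgvcc" already present; 1 new (c)
  "chvgg" → 5 new (c, h, v, g, g)
  "pcgphppvcgg" → prefix "pcgphppvcg" already present; 1 new (g)
  "hvghg" → prefix "hvg" already present; 2 new (h, g)
  "chhc" → prefix "ch" already present; 2 new (h, c)
  "hvgvgvvvgh" → prefix "hvgvgv" already present; 4 new (v, v, g, h)
  "pcgphhhccg" → prefix "pcgphhhc" already present; 2 new (c, g)
Total nodes = 10 + 6 + 5 + 4 + 2 + 2 + 6 + 5 + 2 + 1 + 5 + 1 + 2 + 2 + 4 + 2 = 59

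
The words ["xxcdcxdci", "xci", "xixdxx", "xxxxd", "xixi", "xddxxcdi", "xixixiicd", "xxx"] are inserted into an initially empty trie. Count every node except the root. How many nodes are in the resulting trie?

Trie structure (* marks end of a word):
(root)
└─ x
   ├─ c
   │  └─ i *
   ├─ d
   │  └─ d
   │     └─ x
   │        └─ x
   │           └─ c
   │              └─ d
   │                 └─ i *
   ├─ i
   │  └─ x
   │     ├─ d
   │     │  └─ x
   │     │     └─ x *
   │     └─ i *
   │        └─ x
   │           └─ i
   │              └─ i
   │                 └─ c
   │                    └─ d *
   └─ x
      ├─ c
      │  └─ d
      │     └─ c
      │        └─ x
      │           └─ d
      │              └─ c
      │                 └─ i *
      └─ x *
         └─ x
            └─ d *
Counting every labelled node above: 32.

32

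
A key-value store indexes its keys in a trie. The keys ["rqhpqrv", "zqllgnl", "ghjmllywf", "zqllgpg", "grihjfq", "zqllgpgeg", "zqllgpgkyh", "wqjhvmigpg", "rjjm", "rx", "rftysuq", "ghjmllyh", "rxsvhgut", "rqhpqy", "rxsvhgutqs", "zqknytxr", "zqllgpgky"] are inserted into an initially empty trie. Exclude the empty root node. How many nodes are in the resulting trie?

Trace insertions, counting only characters that open a new branch:
  "rqhpqrv" → 7 new (r, q, h, p, q, r, v)
  "zqllgnl" → 7 new (z, q, l, l, g, n, l)
  "ghjmllywf" → 9 new (g, h, j, m, l, l, y, w, f)
  "zqllgpg" → prefix "zqllg" already present; 2 new (p, g)
  "grihjfq" → prefix "g" already present; 6 new (r, i, h, j, f, q)
  "zqllgpgeg" → prefix "zqllgpg" already present; 2 new (e, g)
  "zqllgpgkyh" → prefix "zqllgpg" already present; 3 new (k, y, h)
  "wqjhvmigpg" → 10 new (w, q, j, h, v, m, i, g, p, g)
  "rjjm" → prefix "r" already present; 3 new (j, j, m)
  "rx" → prefix "r" already present; 1 new (x)
  "rftysuq" → prefix "r" already present; 6 new (f, t, y, s, u, q)
  "ghjmllyh" → prefix "ghjmlly" already present; 1 new (h)
  "rxsvhgut" → prefix "rx" already present; 6 new (s, v, h, g, u, t)
  "rqhpqy" → prefix "rqhpq" already present; 1 new (y)
  "rxsvhgutqs" → prefix "rxsvhgut" already present; 2 new (q, s)
  "zqknytxr" → prefix "zq" already present; 6 new (k, n, y, t, x, r)
  "zqllgpgky" → prefix "zqllgpgky" already present; 0 new (none)
Total nodes = 7 + 7 + 9 + 2 + 6 + 2 + 3 + 10 + 3 + 1 + 6 + 1 + 6 + 1 + 2 + 6 + 0 = 72

72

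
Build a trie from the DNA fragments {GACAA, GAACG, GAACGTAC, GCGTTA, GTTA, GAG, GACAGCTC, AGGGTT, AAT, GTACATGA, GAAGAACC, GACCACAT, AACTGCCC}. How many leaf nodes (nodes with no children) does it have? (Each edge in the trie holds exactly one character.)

12

A leaf is a node with no children — equivalently, the end of a word that is not a proper prefix of any other stored word.
Those words: "AACTGCCC", "AAT", "AGGGTT", "GAACGTAC", "GAAGAACC", "GACAA", "GACAGCTC", "GACCACAT", "GAG", "GCGTTA", "GTACATGA", "GTTA"
Leaf count: 12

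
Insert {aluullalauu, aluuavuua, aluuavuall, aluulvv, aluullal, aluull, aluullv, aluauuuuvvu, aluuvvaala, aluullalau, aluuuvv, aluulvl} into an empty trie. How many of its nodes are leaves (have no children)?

Leaves are exactly the stored words that no other stored word extends.
Those words: "aluauuuuvvu", "aluuavuall", "aluuavuua", "aluullalauu", "aluullv", "aluulvl", "aluulvv", "aluuuvv", "aluuvvaala"
Leaf count: 9

9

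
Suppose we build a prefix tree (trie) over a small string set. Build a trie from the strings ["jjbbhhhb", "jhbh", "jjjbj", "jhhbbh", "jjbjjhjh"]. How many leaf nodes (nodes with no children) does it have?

5

Leaves are exactly the stored words that no other stored word extends.
Those words: "jhbh", "jhhbbh", "jjbbhhhb", "jjbjjhjh", "jjjbj"
Leaf count: 5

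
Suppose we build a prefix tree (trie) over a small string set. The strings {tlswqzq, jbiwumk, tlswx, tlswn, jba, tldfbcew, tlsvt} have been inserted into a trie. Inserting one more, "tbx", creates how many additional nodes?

"t" is already a path in the trie; the remaining "bx" must be added.
So 3 − 1 = 2 new nodes.

2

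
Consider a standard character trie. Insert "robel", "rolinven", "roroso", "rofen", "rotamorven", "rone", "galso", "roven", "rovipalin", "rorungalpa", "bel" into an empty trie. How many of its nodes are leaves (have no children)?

11

Leaves are exactly the stored words that no other stored word extends.
Those words: "bel", "galso", "robel", "rofen", "rolinven", "rone", "roroso", "rorungalpa", "rotamorven", "roven", "rovipalin"
Leaf count: 11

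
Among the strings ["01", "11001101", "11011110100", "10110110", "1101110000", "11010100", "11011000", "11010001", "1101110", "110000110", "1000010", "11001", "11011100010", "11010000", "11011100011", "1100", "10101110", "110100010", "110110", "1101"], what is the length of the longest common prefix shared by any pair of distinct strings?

10

The deepest shared node is where two words last agree before diverging.
e.g. "11011100010" and "11011100011" share the prefix "1101110001" of length 10; no pair shares a longer one.
Longest shared-prefix length: 10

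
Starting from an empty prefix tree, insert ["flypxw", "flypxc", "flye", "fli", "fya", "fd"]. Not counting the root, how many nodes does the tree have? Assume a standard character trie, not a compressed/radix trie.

Trie structure (* marks end of a word):
(root)
└─ f
   ├─ d *
   ├─ l
   │  ├─ i *
   │  └─ y
   │     ├─ e *
   │     └─ p
   │        └─ x
   │           ├─ c *
   │           └─ w *
   └─ y
      └─ a *
Counting every labelled node above: 12.

12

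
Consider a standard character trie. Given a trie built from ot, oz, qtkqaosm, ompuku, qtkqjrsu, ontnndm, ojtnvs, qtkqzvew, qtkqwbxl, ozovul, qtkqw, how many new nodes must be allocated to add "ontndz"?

Walking "ontndz" from the root, the first 4 characters ("ontn") follow existing edges; "d" is the first miss.
So 6 − 4 = 2 new nodes.

2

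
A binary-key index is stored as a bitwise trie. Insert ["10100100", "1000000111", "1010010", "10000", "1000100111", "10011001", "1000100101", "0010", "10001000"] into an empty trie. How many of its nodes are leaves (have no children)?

A leaf is a node with no children — equivalently, the end of a word that is not a proper prefix of any other stored word.
Those words: "0010", "1000000111", "10001000", "1000100101", "1000100111", "10011001", "10100100"
Leaf count: 7

7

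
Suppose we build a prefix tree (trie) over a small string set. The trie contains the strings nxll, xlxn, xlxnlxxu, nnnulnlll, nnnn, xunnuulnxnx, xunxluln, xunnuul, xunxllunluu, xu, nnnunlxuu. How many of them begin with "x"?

7

Walk to "x"; the words in its subtree are exactly those with that prefix.
Matches: "xlxn", "xlxnlxxu", "xu", "xunnuul", "xunnuulnxnx", "xunxllunluu", "xunxluln"
Count: 7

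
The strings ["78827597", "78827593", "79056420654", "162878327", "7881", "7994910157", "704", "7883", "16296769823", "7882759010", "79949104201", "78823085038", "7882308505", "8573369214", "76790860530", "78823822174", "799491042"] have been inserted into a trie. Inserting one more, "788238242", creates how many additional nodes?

2

The longest prefix of "788238242" already in the trie is "7882382" (length 7).
New nodes needed: |"788238242"| − 7 = 9 − 7 = 2.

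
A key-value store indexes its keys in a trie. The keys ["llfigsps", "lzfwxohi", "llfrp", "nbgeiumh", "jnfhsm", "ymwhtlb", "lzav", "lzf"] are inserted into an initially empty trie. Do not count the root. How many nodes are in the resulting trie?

Count nodes per top-level branch (shared prefixes stored once):
  'j'-branch (jnfhsm): 6 nodes
  'l'-branch (llfigsps, llfrp, lzav, lzf, lzfwxohi): 19 nodes
  'n'-branch (nbgeiumh): 8 nodes
  'y'-branch (ymwhtlb): 7 nodes
Sum: 40

40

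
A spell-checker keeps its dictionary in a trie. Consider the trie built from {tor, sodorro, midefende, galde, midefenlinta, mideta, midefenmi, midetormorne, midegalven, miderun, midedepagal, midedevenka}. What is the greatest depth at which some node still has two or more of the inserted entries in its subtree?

The deepest shared node is where two words last agree before diverging.
"midefende" and "midefenlinta" agree on "midefen" (7 characters) before diverging; nothing deeper is shared.
Longest shared-prefix length: 7

7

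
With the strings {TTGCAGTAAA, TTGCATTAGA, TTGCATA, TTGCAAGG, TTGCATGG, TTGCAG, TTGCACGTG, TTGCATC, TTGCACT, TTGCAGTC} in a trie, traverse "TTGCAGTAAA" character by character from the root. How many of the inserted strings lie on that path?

Walk "TTGCAGTAAA" from the root; an end-of-word marker is hit whenever a stored word is a prefix of "TTGCAGTAAA".
Prefixes of the query that are stored words: "TTGCAG", "TTGCAGTAAA"
Count: 2

2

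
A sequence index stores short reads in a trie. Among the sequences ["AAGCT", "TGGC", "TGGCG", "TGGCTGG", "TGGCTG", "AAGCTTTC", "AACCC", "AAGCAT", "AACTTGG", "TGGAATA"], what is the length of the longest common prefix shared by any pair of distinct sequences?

6

Equivalently: take the maximum, over all pairs, of their longest common prefix length.
"TGGCTG" and "TGGCTGG" agree on "TGGCTG" (6 characters) before diverging; nothing deeper is shared.
Longest shared-prefix length: 6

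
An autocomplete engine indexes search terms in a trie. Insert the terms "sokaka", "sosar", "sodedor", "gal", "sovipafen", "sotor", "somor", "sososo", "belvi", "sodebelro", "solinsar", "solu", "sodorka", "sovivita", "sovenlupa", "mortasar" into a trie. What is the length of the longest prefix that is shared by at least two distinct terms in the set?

Look for the deepest trie node that still has at least two words in its subtree.
e.g. "sodebelro" and "sodedor" share the prefix "sode" of length 4; no pair shares a longer one.
Longest shared-prefix length: 4

4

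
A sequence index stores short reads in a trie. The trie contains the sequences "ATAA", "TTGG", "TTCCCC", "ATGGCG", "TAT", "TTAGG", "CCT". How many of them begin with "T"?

Walk to "T"; the words in its subtree are exactly those with that prefix.
Matches: "TAT", "TTAGG", "TTCCCC", "TTGG"
Count: 4

4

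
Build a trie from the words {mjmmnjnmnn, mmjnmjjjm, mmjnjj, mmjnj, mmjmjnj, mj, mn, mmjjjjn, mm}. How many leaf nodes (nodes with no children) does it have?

6

Leaves are exactly the stored words that no other stored word extends.
Those words: "mjmmnjnmnn", "mmjjjjn", "mmjmjnj", "mmjnjj", "mmjnmjjjm", "mn"
Leaf count: 6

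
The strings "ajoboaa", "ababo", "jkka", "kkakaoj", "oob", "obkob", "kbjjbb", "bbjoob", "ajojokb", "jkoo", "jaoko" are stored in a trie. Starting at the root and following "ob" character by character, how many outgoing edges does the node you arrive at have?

1

Follow the path "ob" to its node, then look at its outgoing edges.
Distinct next characters after "ob": k.
That node has 1 child edge.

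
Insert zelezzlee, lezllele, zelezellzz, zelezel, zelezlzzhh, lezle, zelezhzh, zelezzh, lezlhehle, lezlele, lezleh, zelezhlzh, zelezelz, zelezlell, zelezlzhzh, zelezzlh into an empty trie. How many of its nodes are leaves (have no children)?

A leaf is a node with no children — equivalently, the end of a word that is not a proper prefix of any other stored word.
Those words: "lezleh", "lezlele", "lezlhehle", "lezllele", "zelezellzz", "zelezelz", "zelezhlzh", "zelezhzh", "zelezlell", "zelezlzhzh", "zelezlzzhh", "zelezzh", "zelezzlee", "zelezzlh"
Leaf count: 14

14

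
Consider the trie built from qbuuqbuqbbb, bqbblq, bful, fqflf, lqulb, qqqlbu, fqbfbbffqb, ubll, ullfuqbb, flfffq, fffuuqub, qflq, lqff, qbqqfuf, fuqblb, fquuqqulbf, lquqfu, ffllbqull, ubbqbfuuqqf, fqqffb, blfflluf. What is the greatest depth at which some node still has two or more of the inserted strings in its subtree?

3

The deepest shared node is where two words last agree before diverging.
"lqulb" and "lquqfu" agree on "lqu" (3 characters) before diverging; nothing deeper is shared.
Longest shared-prefix length: 3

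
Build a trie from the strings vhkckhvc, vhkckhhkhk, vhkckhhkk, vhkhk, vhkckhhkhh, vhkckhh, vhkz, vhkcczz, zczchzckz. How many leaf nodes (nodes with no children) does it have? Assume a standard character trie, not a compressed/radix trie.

8

Leaves are exactly the stored words that no other stored word extends.
Those words: "vhkcczz", "vhkckhhkhh", "vhkckhhkhk", "vhkckhhkk", "vhkckhvc", "vhkhk", "vhkz", "zczchzckz"
Leaf count: 8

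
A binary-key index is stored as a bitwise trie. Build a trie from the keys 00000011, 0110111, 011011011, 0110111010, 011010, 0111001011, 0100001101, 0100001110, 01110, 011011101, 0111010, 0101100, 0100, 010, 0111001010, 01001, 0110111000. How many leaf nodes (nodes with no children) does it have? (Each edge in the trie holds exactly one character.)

12

A leaf is a node with no children — equivalently, the end of a word that is not a proper prefix of any other stored word.
Those words: "00000011", "0100001101", "0100001110", "01001", "0101100", "011010", "011011011", "0110111000", "0110111010", "0111001010", "0111001011", "0111010"
Leaf count: 12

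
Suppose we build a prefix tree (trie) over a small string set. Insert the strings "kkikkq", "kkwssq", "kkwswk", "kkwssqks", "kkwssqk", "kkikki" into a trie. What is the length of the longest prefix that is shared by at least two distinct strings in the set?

7

The deepest shared node is where two words last agree before diverging.
e.g. "kkwssqk" and "kkwssqks" share the prefix "kkwssqk" of length 7; no pair shares a longer one.
Longest shared-prefix length: 7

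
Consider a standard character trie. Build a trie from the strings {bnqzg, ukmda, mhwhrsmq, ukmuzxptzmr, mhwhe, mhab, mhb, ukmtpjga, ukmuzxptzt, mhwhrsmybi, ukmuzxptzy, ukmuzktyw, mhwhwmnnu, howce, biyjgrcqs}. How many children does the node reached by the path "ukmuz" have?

The children of the "ukmuz" node are the distinct next characters among strings starting with "ukmuz".
Distinct next characters after "ukmuz": k, x.
That node has 2 child edges.

2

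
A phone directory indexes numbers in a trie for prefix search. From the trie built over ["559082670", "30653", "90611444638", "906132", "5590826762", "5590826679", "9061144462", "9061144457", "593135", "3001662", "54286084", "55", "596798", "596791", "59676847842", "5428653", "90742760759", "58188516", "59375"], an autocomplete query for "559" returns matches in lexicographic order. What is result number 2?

559082670

DFS of the "559" subtree visits, in order: "5590826679", "559082670", "5590826762"
The 2nd is 559082670.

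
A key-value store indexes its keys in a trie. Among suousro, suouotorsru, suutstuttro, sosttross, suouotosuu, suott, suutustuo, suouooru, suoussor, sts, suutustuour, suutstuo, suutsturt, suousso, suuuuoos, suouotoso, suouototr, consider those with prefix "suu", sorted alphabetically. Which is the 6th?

suuuuoos

Words with prefix "suu", in lexicographic order: "suutstuo", "suutsturt", "suutstuttro", "suutustuo", "suutustuour", "suuuuoos"
Position 6: suuuuoos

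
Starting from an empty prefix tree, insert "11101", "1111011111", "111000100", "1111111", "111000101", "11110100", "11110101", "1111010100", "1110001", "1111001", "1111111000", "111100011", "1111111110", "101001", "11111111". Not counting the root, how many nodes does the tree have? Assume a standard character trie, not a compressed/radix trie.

Count nodes per top-level branch (shared prefixes stored once):
  '1'-branch (101001, 1110001, 111000100, 111000101, 11101, 111100011, 1111001, 11110100, 11110101, 1111010100, 1111011111, 1111111, 1111111000, 11111111, 1111111110): 42 nodes
Sum: 42

42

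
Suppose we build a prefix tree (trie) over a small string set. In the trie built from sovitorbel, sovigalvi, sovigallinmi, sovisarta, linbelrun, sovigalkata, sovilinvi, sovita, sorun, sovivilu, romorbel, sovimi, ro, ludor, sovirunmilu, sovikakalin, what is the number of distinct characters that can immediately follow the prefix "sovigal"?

Walk "sovigal" from the root, arriving at one node.
Distinct next characters after "sovigal": k, l, v.
That node has 3 child edges.

3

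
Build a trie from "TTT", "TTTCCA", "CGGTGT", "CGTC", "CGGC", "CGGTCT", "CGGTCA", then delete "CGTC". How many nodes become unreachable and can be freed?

A node on "CGTC"'s path can go only if nothing else ends at it or branches off below it.
The suffix "TC" (2 nodes) is used only by "CGTC"; the node for "CG" still has the child "G", so pruning stops there.
Nodes removed: 2

2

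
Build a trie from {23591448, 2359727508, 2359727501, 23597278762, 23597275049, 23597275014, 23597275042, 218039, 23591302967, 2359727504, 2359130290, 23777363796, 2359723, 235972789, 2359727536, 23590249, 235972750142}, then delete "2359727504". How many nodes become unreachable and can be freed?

0

A node on "2359727504"'s path can go only if nothing else ends at it or branches off below it.
Every node on "2359727504" is still needed (e.g. by "23597275049"), so nothing is freed.
Nodes removed: 0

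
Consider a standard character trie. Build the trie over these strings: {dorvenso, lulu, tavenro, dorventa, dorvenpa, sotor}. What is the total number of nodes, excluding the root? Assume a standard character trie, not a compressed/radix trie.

28

Trace insertions, counting only characters that open a new branch:
  "dorvenso" → 8 new (d, o, r, v, e, n, s, o)
  "lulu" → 4 new (l, u, l, u)
  "tavenro" → 7 new (t, a, v, e, n, r, o)
  "dorventa" → prefix "dorven" already present; 2 new (t, a)
  "dorvenpa" → prefix "dorven" already present; 2 new (p, a)
  "sotor" → 5 new (s, o, t, o, r)
Total nodes = 8 + 4 + 7 + 2 + 2 + 5 = 28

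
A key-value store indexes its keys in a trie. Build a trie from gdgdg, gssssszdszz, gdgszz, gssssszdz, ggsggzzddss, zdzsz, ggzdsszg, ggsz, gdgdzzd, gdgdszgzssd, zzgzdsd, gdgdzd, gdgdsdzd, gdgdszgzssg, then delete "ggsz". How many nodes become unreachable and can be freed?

A node on "ggsz"'s path can go only if nothing else ends at it or branches off below it.
The suffix "z" (1 node) is used only by "ggsz"; the node for "ggs" still has the child "g", so pruning stops there.
Nodes removed: 1

1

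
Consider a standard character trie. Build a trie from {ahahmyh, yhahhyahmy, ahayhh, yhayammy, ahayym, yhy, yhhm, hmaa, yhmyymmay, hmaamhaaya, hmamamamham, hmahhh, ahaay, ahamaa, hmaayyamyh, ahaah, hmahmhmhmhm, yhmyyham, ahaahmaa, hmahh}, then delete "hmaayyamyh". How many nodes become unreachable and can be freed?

After clearing the end-marker at "hmaayyamyh", prune upward until reaching a node still needed by another word.
The suffix "yyamyh" (6 nodes) is used only by "hmaayyamyh"; the node for "hmaa" still has the child "m", so pruning stops there.
Nodes removed: 6

6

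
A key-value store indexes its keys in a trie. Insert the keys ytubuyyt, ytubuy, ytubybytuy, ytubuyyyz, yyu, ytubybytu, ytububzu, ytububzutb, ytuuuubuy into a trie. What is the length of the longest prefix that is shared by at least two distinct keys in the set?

Equivalently: take the maximum, over all pairs, of their longest common prefix length.
e.g. "ytubybytu" and "ytubybytuy" share the prefix "ytubybytu" of length 9; no pair shares a longer one.
Longest shared-prefix length: 9

9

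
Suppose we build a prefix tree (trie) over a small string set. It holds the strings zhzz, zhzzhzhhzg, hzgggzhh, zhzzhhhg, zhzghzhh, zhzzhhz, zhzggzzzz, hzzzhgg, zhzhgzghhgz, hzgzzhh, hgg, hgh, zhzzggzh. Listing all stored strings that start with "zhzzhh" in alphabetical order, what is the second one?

Filter for "zhzzhh…" and sort: "zhzzhhhg", "zhzzhhz"
The 2nd is zhzzhhz.

zhzzhhz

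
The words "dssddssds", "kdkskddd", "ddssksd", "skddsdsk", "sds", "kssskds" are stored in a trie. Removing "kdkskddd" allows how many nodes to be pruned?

7

A node on "kdkskddd"'s path can go only if nothing else ends at it or branches off below it.
The suffix "dkskddd" (7 nodes) is used only by "kdkskddd"; the node for "k" still has the child "s", so pruning stops there.
Nodes removed: 7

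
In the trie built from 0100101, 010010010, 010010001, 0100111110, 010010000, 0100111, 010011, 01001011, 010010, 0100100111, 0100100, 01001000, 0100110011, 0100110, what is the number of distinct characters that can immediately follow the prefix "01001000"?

Follow the path "01001000" to its node, then look at its outgoing edges.
Distinct next characters after "01001000": 0, 1.
That node has 2 child edges.

2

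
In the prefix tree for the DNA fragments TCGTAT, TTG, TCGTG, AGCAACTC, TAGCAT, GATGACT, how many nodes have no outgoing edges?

Leaves are exactly the stored words that no other stored word extends.
Those words: "AGCAACTC", "GATGACT", "TAGCAT", "TCGTAT", "TCGTG", "TTG"
Leaf count: 6

6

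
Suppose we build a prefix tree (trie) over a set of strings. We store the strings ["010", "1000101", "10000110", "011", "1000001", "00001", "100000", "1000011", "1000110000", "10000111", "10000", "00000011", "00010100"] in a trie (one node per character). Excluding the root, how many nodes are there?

36

Insert word by word; a character creates a node only if that edge doesn't already exist:
  "010" → 3 new (0, 1, 0)
  "1000101" → 7 new (1, 0, 0, 0, 1, 0, 1)
  "10000110" → prefix "1000" already present; 4 new (0, 1, 1, 0)
  "011" → prefix "01" already present; 1 new (1)
  "1000001" → prefix "10000" already present; 2 new (0, 1)
  "00001" → prefix "0" already present; 4 new (0, 0, 0, 1)
  "100000" → prefix "100000" already present; 0 new (none)
  "1000011" → prefix "1000011" already present; 0 new (none)
  "1000110000" → prefix "10001" already present; 5 new (1, 0, 0, 0, 0)
  "10000111" → prefix "1000011" already present; 1 new (1)
  "10000" → prefix "10000" already present; 0 new (none)
  "00000011" → prefix "0000" already present; 4 new (0, 0, 1, 1)
  "00010100" → prefix "000" already present; 5 new (1, 0, 1, 0, 0)
Total nodes = 3 + 7 + 4 + 1 + 2 + 4 + 0 + 0 + 5 + 1 + 0 + 4 + 5 = 36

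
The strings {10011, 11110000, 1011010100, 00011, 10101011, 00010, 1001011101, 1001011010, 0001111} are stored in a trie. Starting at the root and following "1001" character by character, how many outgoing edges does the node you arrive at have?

Walk "1001" from the root, arriving at one node.
Characters that immediately follow "1001" among the stored strings: {0, 1}.
That node has 2 child edges.

2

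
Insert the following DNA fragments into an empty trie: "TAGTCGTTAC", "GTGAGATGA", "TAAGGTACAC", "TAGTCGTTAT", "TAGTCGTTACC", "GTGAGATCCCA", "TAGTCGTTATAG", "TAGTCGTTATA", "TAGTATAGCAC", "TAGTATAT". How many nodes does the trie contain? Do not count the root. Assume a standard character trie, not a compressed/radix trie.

43

Trace insertions, counting only characters that open a new branch:
  "TAGTCGTTAC" → 10 new (T, A, G, T, C, G, T, T, A, C)
  "GTGAGATGA" → 9 new (G, T, G, A, G, A, T, G, A)
  "TAAGGTACAC" → prefix "TA" already present; 8 new (A, G, G, T, A, C, A, C)
  "TAGTCGTTAT" → prefix "TAGTCGTTA" already present; 1 new (T)
  "TAGTCGTTACC" → prefix "TAGTCGTTAC" already present; 1 new (C)
  "GTGAGATCCCA" → prefix "GTGAGAT" already present; 4 new (C, C, C, A)
  "TAGTCGTTATAG" → prefix "TAGTCGTTAT" already present; 2 new (A, G)
  "TAGTCGTTATA" → prefix "TAGTCGTTATA" already present; 0 new (none)
  "TAGTATAGCAC" → prefix "TAGT" already present; 7 new (A, T, A, G, C, A, C)
  "TAGTATAT" → prefix "TAGTATA" already present; 1 new (T)
Total nodes = 10 + 9 + 8 + 1 + 1 + 4 + 2 + 0 + 7 + 1 = 43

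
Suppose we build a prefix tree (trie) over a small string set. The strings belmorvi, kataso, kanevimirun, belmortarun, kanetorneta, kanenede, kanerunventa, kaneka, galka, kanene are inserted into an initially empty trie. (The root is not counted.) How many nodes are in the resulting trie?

54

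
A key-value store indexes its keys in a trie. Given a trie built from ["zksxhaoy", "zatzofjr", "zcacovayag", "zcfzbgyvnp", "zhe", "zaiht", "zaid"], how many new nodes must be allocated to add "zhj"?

1

"zh" is already a path in the trie; the remaining "j" must be added.
So 3 − 2 = 1 new nodes.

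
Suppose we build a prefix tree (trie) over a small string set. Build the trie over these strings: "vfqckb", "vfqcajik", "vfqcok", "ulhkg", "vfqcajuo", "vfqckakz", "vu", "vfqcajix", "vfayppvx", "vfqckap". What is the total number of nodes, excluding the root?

31

Insert word by word; a character creates a node only if that edge doesn't already exist:
  "vfqckb" → 6 new (v, f, q, c, k, b)
  "vfqcajik" → prefix "vfqc" already present; 4 new (a, j, i, k)
  "vfqcok" → prefix "vfqc" already present; 2 new (o, k)
  "ulhkg" → 5 new (u, l, h, k, g)
  "vfqcajuo" → prefix "vfqcaj" already present; 2 new (u, o)
  "vfqckakz" → prefix "vfqck" already present; 3 new (a, k, z)
  "vu" → prefix "v" already present; 1 new (u)
  "vfqcajix" → prefix "vfqcaji" already present; 1 new (x)
  "vfayppvx" → prefix "vf" already present; 6 new (a, y, p, p, v, x)
  "vfqckap" → prefix "vfqcka" already present; 1 new (p)
Total nodes = 6 + 4 + 2 + 5 + 2 + 3 + 1 + 1 + 6 + 1 = 31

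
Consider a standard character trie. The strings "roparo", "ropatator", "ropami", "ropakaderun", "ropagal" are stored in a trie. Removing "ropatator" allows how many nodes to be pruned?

Walk "ropatator" from the leaf back toward the root, removing each node that no remaining word uses.
The suffix "tator" (5 nodes) is used only by "ropatator"; the node for "ropa" still has the child "r", so pruning stops there.
Nodes removed: 5

5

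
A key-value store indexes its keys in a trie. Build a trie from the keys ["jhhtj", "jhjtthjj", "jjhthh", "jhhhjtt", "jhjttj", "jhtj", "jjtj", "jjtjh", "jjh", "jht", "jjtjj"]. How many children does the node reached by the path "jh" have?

3

Walk "jh" from the root, arriving at one node.
Characters that immediately follow "jh" among the stored strings: {h, j, t}.
That node has 3 child edges.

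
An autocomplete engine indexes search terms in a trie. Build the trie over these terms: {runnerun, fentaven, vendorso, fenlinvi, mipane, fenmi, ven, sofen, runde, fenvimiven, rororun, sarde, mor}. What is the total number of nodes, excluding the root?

For each word, the new-node count is its length minus the longest prefix already in the trie:
  "runnerun" → 8 new (r, u, n, n, e, r, u, n)
  "fentaven" → 8 new (f, e, n, t, a, v, e, n)
  "vendorso" → 8 new (v, e, n, d, o, r, s, o)
  "fenlinvi" → prefix "fen" already present; 5 new (l, i, n, v, i)
  "mipane" → 6 new (m, i, p, a, n, e)
  "fenmi" → prefix "fen" already present; 2 new (m, i)
  "ven" → prefix "ven" already present; 0 new (none)
  "sofen" → 5 new (s, o, f, e, n)
  "runde" → prefix "run" already present; 2 new (d, e)
  "fenvimiven" → prefix "fen" already present; 7 new (v, i, m, i, v, e, n)
  "rororun" → prefix "r" already present; 6 new (o, r, o, r, u, n)
  "sarde" → prefix "s" already present; 4 new (a, r, d, e)
  "mor" → prefix "m" already present; 2 new (o, r)
Total nodes = 8 + 8 + 8 + 5 + 6 + 2 + 0 + 5 + 2 + 7 + 6 + 4 + 2 = 63

63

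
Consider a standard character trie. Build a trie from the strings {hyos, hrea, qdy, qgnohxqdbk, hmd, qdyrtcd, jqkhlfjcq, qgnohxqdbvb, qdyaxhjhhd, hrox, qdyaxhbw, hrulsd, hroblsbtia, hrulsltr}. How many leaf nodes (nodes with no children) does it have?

Leaves are exactly the stored words that no other stored word extends.
Those words: "hmd", "hrea", "hroblsbtia", "hrox", "hrulsd", "hrulsltr", "hyos", "jqkhlfjcq", "qdyaxhbw", "qdyaxhjhhd", "qdyrtcd", "qgnohxqdbk", "qgnohxqdbvb"
Leaf count: 13

13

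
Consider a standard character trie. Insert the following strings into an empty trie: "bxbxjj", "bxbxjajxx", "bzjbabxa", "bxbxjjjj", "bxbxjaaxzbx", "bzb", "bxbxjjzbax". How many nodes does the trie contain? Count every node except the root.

29

Trace insertions, counting only characters that open a new branch:
  "bxbxjj" → 6 new (b, x, b, x, j, j)
  "bxbxjajxx" → prefix "bxbxj" already present; 4 new (a, j, x, x)
  "bzjbabxa" → prefix "b" already present; 7 new (z, j, b, a, b, x, a)
  "bxbxjjjj" → prefix "bxbxjj" already present; 2 new (j, j)
  "bxbxjaaxzbx" → prefix "bxbxja" already present; 5 new (a, x, z, b, x)
  "bzb" → prefix "bz" already present; 1 new (b)
  "bxbxjjzbax" → prefix "bxbxjj" already present; 4 new (z, b, a, x)
Total nodes = 6 + 4 + 7 + 2 + 5 + 1 + 4 = 29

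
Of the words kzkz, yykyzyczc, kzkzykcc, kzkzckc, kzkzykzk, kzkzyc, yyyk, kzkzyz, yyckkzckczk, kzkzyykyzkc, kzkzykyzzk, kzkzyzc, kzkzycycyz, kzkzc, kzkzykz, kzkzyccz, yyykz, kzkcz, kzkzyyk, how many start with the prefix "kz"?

15

Traverse to the node for "kz", then collect every word in that subtree.
Matches: "kzkcz", "kzkz", "kzkzc", "kzkzckc", "kzkzyc", "kzkzyccz", "kzkzycycyz", "kzkzykcc", "kzkzykyzzk", "kzkzykz", "kzkzykzk", "kzkzyyk", "kzkzyykyzkc", "kzkzyz", "kzkzyzc"
Count: 15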